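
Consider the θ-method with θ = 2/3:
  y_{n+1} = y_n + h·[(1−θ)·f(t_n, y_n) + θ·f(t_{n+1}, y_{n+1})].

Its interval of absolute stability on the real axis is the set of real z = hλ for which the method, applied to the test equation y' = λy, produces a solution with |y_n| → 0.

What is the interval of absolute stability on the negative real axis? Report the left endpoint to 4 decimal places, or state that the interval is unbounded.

Test eqn y'=λy, z=hλ:
  y_{n+1} = y_n + z·[1/3·y_n + 2/3·y_{n+1}] ⇒ (1 − 2/3z)y_{n+1} = (1 + 1/3z)y_n
  R(z) = (1 + 1/3z)/(1 − 2/3z).

Solve |R(x)|<1 on ℝ⁻.
x=-1.11: |R|=0.3621
x=-2: |R|=0.1429
x=-10: |R|=0.3043
x=-100: |R|=0.4778
θ=2/3≥1/2 ⇒ |1+1/3x|<|1−2/3x| ∀x<0 ⇒ unbounded interval.

unbounded; (−∞, 0).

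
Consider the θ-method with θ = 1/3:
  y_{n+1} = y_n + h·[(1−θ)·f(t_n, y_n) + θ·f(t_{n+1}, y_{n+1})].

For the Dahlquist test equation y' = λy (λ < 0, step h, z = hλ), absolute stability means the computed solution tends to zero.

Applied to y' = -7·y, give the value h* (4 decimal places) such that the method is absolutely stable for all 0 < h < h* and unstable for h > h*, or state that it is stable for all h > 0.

(-6.0000,0); λ=-7 ⇒ h* = (6)/7 = 0.8571.

With y'=λy (z=hλ):
  y_{n+1} = y_n + z·[2/3·y_n + 1/3·y_{n+1}] ⇒ (1 − 1/3z)y_{n+1} = (1 + 2/3z)y_n
  so R(z) = (1 + 2/3z)/(1 − 1/3z).

Find x<0 with |R(x)|<1.
x=-0.93: |R|=0.2901
R=−1: 1+2/3x = −1+1/3x ⇒ -1/3x=2 ⇒ x=2/(-1/3)=-6.0000
Confirm numerically:
  x=-4.569: |R|=0.81094 <1
  x=-3.455: |R|=0.60573 <1
  x=-2.500: |R|=0.36364 <1
  x=-6.345: |R|=1.03692 >1
  x=-6.062: |R|=1.00684 >1
So |R|<1 on (-6.0000, 0).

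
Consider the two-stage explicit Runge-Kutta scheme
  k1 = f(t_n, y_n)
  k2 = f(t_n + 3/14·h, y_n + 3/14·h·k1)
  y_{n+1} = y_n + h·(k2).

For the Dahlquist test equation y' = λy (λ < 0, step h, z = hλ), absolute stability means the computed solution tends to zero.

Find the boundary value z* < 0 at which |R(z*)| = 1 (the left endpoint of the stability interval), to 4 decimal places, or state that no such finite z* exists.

left endpoint -4.6667.

On y'=λy, z=hλ:
  k1=λy_n ⇒ h·k1=z·y_n;  k2=λ(1+3/14z)y_n ⇒ h·k2=z(1+3/14z)y_n
  y_{n+1}/y_n = 1 + z(1+3/14z) = 1 + z + 3/14z²
  Hence R(z) = 1 + z + 3/14z².

Solve |R(x)|<1 on ℝ⁻.
x=-0.44: |R|=0.6015
R=1: x+3/14x²=0 ⇒ x=−14/3=-4.6667; min R=1−1/(4·3/14)=-0.1667>−1
Confirm numerically:
  x=-4.137: |R|=0.53045 <1
  x=-2.918: |R|=0.09342 <1
  x=-2.904: |R|=0.09688 <1
  x=-2.264: |R|=0.16564 <1
  x=-5.083: |R|=1.45348 >1
  x=-4.811: |R|=1.14880 >1
Stable set (-4.6667, 0).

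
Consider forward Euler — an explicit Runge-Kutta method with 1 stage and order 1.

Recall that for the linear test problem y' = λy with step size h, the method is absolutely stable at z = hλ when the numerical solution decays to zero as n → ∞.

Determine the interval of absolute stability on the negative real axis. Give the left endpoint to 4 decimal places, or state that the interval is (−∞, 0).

z∈(-2.0000,0).

Set f=λy, z=hλ:
  order 1, 1-stage ⇒ R(z)=1+z
  (e.g. R(-0.33)=0.67000, |R|=0.67000)

Solve |R(x)|<1 on ℝ⁻.
x=-0.33: |R|=0.6700
|R(-1.58)|=0.5800 |R(-1.46)|=0.4600 |R(-0.99)|=0.0100
Bisect:
  x_lo=-2.5405 |R|=1.5405  x_hi=-0.3882 |R|=0.6118
  mid=-1.46439 |R|=0.46439 →hi
  mid=-2.00246 |R|=1.00246 →lo
  mid=-1.73342 |R|=0.73342 →hi
  mid=-1.86794 |R|=0.86794 →hi
  mid=-1.93520 |R|=0.93520 →hi
  mid=-1.96883 |R|=0.96883 →hi
  mid=-1.98565 |R|=0.98565 →hi
  mid=-1.99405 |R|=0.99405 →hi
  ...
  [-2.00010,-1.99996] ⇒ x*=-2.0000
Stable set (-2.0000, 0).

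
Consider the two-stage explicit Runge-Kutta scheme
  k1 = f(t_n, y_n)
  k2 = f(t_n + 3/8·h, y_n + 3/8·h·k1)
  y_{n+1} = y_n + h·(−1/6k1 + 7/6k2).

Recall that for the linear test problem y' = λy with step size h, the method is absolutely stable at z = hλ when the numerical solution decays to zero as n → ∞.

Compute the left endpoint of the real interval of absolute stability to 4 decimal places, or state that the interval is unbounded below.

With y'=λy (z=hλ):
  k1=λy_n ⇒ h·k1=z·y_n;  k2=λ(1+3/8z)y_n ⇒ h·k2=z(1+3/8z)y_n
  y_{n+1}/y_n = 1 − 1/6z + 7/6z(1+3/8z) = 1 + z + 7/16z²
  R(z) = 1 + z + 7/16z².

Boundary: |R(x)|=1, x<0.
x=-1.35: |R|=0.4473
R=1: x+7/16x²=0 ⇒ x=−16/7=-2.2857; min R=1−1/(4·7/16)=0.4286>−1
Confirm numerically:
  x=-1.749: |R|=0.58931 <1
  x=-1.482: |R|=0.47889 <1
  x=-0.987: |R|=0.43920 <1
  x=-2.858: |R|=1.71557 >1
  x=-2.413: |R|=1.13437 >1
Stable set (-2.2857, 0).

left endpoint -2.2857.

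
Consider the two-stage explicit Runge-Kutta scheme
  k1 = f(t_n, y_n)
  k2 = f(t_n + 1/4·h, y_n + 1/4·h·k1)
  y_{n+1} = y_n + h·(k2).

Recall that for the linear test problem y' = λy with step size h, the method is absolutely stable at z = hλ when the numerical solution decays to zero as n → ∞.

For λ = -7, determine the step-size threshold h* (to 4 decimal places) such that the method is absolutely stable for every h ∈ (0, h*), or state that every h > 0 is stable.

(-4.0000,0); λ=-7 ⇒ h* = (4)/7 = 0.5714.

On y'=λy, z=hλ:
  k1=λy_n ⇒ h·k1=z·y_n;  k2=λ(1+1/4z)y_n ⇒ h·k2=z(1+1/4z)y_n
  y_{n+1}/y_n = 1 + z(1+1/4z) = 1 + z + 1/4z²
  R(z) = 1 + z + 1/4z².

Solve |R(x)|<1 on ℝ⁻.
x=-0.51: |R|=0.5550
R=1: x+1/4x²=0 ⇒ x=−4=-4.0000; min R=1−1/(4·1/4)=0.0000>−1
Confirm numerically:
  x=-3.709: |R|=0.73017 <1
  x=-3.357: |R|=0.46036 <1
  x=-2.635: |R|=0.10081 <1
  x=-4.512: |R|=1.57754 >1
  x=-4.286: |R|=1.30645 >1
  x=-4.208: |R|=1.21882 >1
Interval (-4.0000, 0).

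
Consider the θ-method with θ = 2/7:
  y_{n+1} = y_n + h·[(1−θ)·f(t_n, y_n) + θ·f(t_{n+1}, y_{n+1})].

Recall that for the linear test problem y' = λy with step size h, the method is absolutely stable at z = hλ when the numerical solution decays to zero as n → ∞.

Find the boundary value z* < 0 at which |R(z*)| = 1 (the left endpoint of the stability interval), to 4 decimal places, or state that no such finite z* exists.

z* = -4.6667.

Test eqn y'=λy, z=hλ:
  y_{n+1} = y_n + z·[5/7·y_n + 2/7·y_{n+1}] ⇒ (1 − 2/7z)y_{n+1} = (1 + 5/7z)y_n
  so R(z) = (1 + 5/7z)/(1 − 2/7z).

Need |R(x)|<1, x<0.
x=-1.75: |R|=0.1667
R=−1: 1+5/7x = −1+2/7x ⇒ -3/7x=2 ⇒ x=2/(-3/7)=-4.6667
Confirm numerically:
  x=-4.041: |R|=0.87555 <1
  x=-2.549: |R|=0.47487 <1
  x=-1.877: |R|=0.22178 <1
  x=-5.102: |R|=1.07591 >1
  x=-4.890: |R|=1.03993 >1
Stable set (-4.6667, 0).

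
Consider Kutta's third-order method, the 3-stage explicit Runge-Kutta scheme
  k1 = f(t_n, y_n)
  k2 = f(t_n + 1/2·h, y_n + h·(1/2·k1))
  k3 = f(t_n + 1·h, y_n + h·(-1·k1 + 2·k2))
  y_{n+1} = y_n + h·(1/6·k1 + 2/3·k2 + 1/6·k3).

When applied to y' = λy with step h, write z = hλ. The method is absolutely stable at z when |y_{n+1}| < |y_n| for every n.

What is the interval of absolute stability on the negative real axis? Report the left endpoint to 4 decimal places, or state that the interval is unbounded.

On y'=λy, z=hλ:
  order 3, 3-stage ⇒ R(z)=1+z+z^2/2+z^3/6
  (e.g. R(-1.38)=0.13419, |R|=0.13419)

Boundary: |R(x)|=1, x<0.
x=-1.38: |R|=0.1342
|R(-1.9)|=0.2382 |R(-0.91)|=0.3785 |R(-0.82)|=0.4243
Bisect:
  x_lo=-3.2783 |R|=2.7767  x_hi=-0.2428 |R|=0.7843
  mid=-1.76052 |R|=0.12024 →hi
  mid=-2.51939 |R|=1.01095 →lo
  mid=-2.13995 |R|=0.48354 →hi
  mid=-2.32967 |R|=0.72332 →hi
  mid=-2.42453 |R|=0.86073 →hi
  mid=-2.47196 |R|=0.93418 →hi
  mid=-2.49567 |R|=0.97215 →hi
  ...
  [-2.51290,-2.51272] ⇒ x*=-2.5127
Interval (-2.5127, 0).

z∈(-2.5127,0).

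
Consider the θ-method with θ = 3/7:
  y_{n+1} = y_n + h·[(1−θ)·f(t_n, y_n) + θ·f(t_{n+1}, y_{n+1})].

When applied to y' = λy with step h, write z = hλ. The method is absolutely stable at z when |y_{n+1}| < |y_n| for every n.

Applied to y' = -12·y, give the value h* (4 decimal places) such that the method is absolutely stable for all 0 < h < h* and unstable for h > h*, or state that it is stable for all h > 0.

Set f=λy, z=hλ:
  y_{n+1} = y_n + z·[4/7·y_n + 3/7·y_{n+1}] ⇒ (1 − 3/7z)y_{n+1} = (1 + 4/7z)y_n
  Hence R(z) = (1 + 4/7z)/(1 − 3/7z).

Need |R(x)|<1, x<0.
x=-0.81: |R|=0.3987
R=−1: 1+4/7x = −1+3/7x ⇒ -1/7x=2 ⇒ x=2/(-1/7)=-14.0000
Confirm numerically:
  x=-12.415: |R|=0.96418 <1
  x=-12.176: |R|=0.95810 <1
  x=-12.116: |R|=0.95654 <1
  x=-10.913: |R|=0.92232 <1
  x=-14.575: |R|=1.01134 >1
  x=-14.477: |R|=1.00946 >1
  x=-14.284: |R|=1.00570 >1
So |R|<1 on (-14.0000, 0).

(-14.0000,0); λ=-12 ⇒ h* = (14)/12 = 1.1667.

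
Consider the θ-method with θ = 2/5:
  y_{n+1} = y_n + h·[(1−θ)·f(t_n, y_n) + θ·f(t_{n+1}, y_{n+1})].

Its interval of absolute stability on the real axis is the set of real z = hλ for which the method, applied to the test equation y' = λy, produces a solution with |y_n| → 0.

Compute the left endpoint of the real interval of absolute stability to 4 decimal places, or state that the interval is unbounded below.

Set f=λy, z=hλ:
  y_{n+1} = y_n + z·[3/5·y_n + 2/5·y_{n+1}] ⇒ (1 − 2/5z)y_{n+1} = (1 + 3/5z)y_n
  so R(z) = (1 + 3/5z)/(1 − 2/5z).

Boundary: |R(x)|=1, x<0.
x=-1.79: |R|=0.0431
R=−1: 1+3/5x = −1+2/5x ⇒ -1/5x=2 ⇒ x=2/(-1/5)=-10.0000
Confirm numerically:
  x=-8.836: |R|=0.94866 <1
  x=-6.661: |R|=0.81776 <1
  x=-5.649: |R|=0.73303 <1
  x=-10.566: |R|=1.02166 >1
  x=-10.401: |R|=1.01554 >1
  x=-10.361: |R|=1.01403 >1
So |R|<1 on (-10.0000, 0).

z* = -10.0000.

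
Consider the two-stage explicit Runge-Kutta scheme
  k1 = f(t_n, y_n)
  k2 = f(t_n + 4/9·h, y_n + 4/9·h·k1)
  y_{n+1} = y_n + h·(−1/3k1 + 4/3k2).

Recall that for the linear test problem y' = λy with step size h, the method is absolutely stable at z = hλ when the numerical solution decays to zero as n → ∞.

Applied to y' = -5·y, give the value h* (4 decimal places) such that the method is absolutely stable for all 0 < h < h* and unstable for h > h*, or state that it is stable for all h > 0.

Set f=λy, z=hλ:
  k1=λy_n ⇒ h·k1=z·y_n;  k2=λ(1+4/9z)y_n ⇒ h·k2=z(1+4/9z)y_n
  y_{n+1}/y_n = 1 − 1/3z + 4/3z(1+4/9z) = 1 + z + 16/27z²
  Hence R(z) = 1 + z + 16/27z².

Solve |R(x)|<1 on ℝ⁻.
x=-1.8: |R|=1.1200
R=1: x+16/27x²=0 ⇒ x=−27/16=-1.6875; min R=1−1/(4·16/27)=0.5781>−1
Confirm numerically:
  x=-1.657: |R|=0.97005 <1
  x=-1.225: |R|=0.66426 <1
  x=-1.172: |R|=0.64198 <1
  x=-2.173: |R|=1.62518 >1
  x=-1.932: |R|=1.27993 >1
  x=-1.806: |R|=1.12682 >1
Stable set (-1.6875, 0).

(-1.6875,0); λ=-5 ⇒ h* = (27/16)/5 = 0.3375.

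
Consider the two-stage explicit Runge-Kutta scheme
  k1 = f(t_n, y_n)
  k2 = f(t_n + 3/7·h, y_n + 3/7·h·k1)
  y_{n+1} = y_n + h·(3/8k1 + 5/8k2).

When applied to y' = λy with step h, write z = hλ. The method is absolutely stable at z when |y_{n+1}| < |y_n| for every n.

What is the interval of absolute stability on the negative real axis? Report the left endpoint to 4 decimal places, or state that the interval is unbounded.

With y'=λy (z=hλ):
  k1=λy_n ⇒ h·k1=z·y_n;  k2=λ(1+3/7z)y_n ⇒ h·k2=z(1+3/7z)y_n
  y_{n+1}/y_n = 1 + 3/8z + 5/8z(1+3/7z) = 1 + z + 15/56z²
  so R(z) = 1 + z + 15/56z².

Solve |R(x)|<1 on ℝ⁻.
x=-1.07: |R|=0.2367
R=1: x+15/56x²=0 ⇒ x=−56/15=-3.7333; min R=1−1/(4·15/56)=0.0667>−1
Confirm numerically:
  x=-3.272: |R|=0.59567 <1
  x=-3.269: |R|=0.59342 <1
  x=-2.895: |R|=0.34992 <1
  x=-2.401: |R|=0.14314 <1
  x=-3.936: |R|=1.21367 >1
  x=-3.855: |R|=1.12563 >1
Interval (-3.7333, 0).

(-3.7333, 0).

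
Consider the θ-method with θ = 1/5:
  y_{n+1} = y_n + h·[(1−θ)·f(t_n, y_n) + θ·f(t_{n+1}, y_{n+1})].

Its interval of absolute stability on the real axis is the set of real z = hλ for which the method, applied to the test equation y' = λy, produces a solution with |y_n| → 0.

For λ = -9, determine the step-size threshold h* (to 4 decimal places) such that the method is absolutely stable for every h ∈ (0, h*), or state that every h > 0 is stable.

(-3.3333,0); λ=-9 ⇒ h* = (10/3)/9 = 0.3704.

Set f=λy, z=hλ:
  y_{n+1} = y_n + z·[4/5·y_n + 1/5·y_{n+1}] ⇒ (1 − 1/5z)y_{n+1} = (1 + 4/5z)y_n
  Hence R(z) = (1 + 4/5z)/(1 − 1/5z).

Solve |R(x)|<1 on ℝ⁻.
x=-1.03: |R|=0.1459
R=−1: 1+4/5x = −1+1/5x ⇒ -3/5x=2 ⇒ x=2/(-3/5)=-3.3333
Confirm numerically:
  x=-2.851: |R|=0.81569 <1
  x=-2.558: |R|=0.69225 <1
  x=-2.122: |R|=0.48975 <1
  x=-1.679: |R|=0.25692 <1
  x=-3.628: |R|=1.10246 >1
  x=-3.586: |R|=1.08828 >1
  x=-3.380: |R|=1.01671 >1
Interval (-3.3333, 0).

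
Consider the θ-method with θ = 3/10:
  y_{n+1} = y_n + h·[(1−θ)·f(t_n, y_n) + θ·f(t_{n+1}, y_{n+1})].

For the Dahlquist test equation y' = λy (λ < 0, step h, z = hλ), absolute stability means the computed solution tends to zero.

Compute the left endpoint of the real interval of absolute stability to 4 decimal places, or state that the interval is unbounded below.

left endpoint -5.0000.

With y'=λy (z=hλ):
  y_{n+1} = y_n + z·[7/10·y_n + 3/10·y_{n+1}] ⇒ (1 − 3/10z)y_{n+1} = (1 + 7/10z)y_n
  so R(z) = (1 + 7/10z)/(1 − 3/10z).

Need |R(x)|<1, x<0.
x=-1.12: |R|=0.1617
R=−1: 1+7/10x = −1+3/10x ⇒ -2/5x=2 ⇒ x=2/(-2/5)=-5.0000
Confirm numerically:
  x=-3.431: |R|=0.69073 <1
  x=-3.401: |R|=0.68341 <1
  x=-3.337: |R|=0.66758 <1
  x=-5.531: |R|=1.07987 >1
  x=-5.402: |R|=1.06136 >1
Stable set (-5.0000, 0).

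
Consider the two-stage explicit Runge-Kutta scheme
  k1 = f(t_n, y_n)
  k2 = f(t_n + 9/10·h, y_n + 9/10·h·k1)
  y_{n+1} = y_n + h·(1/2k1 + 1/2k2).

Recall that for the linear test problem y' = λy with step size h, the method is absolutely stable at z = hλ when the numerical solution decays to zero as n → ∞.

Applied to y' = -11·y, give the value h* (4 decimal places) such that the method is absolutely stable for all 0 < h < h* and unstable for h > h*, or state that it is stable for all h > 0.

(-2.2222,0); λ=-11 ⇒ h* = (20/9)/11 = 0.2020.

With y'=λy (z=hλ):
  k1=λy_n ⇒ h·k1=z·y_n;  k2=λ(1+9/10z)y_n ⇒ h·k2=z(1+9/10z)y_n
  y_{n+1}/y_n = 1 + 1/2z + 1/2z(1+9/10z) = 1 + z + 9/20z²
  R(z) = 1 + z + 9/20z².

Find x<0 with |R(x)|<1.
x=-0.94: |R|=0.4576
R=1: x+9/20x²=0 ⇒ x=−20/9=-2.2222; min R=1−1/(4·9/20)=0.4444>−1
Confirm numerically:
  x=-1.938: |R|=0.75213 <1
  x=-1.913: |R|=0.73381 <1
  x=-1.270: |R|=0.45581 <1
  x=-2.706: |R|=1.58910 >1
  x=-2.412: |R|=1.20598 >1
  x=-2.281: |R|=1.06033 >1
Stable set (-2.2222, 0).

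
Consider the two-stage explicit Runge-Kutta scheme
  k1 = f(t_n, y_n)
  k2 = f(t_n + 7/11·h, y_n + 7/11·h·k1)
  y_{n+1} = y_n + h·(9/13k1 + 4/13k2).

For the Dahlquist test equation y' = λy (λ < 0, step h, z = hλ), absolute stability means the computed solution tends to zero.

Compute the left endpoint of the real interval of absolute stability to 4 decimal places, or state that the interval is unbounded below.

Set f=λy, z=hλ:
  k1=λy_n ⇒ h·k1=z·y_n;  k2=λ(1+7/11z)y_n ⇒ h·k2=z(1+7/11z)y_n
  y_{n+1}/y_n = 1 + 9/13z + 4/13z(1+7/11z) = 1 + z + 28/143z²
  R(z) = 1 + z + 28/143z².

Need |R(x)|<1, x<0.
x=-0.89: |R|=0.2651
R=1: x+28/143x²=0 ⇒ x=−143/28=-5.1071; min R=1−1/(4·28/143)=-0.2768>−1
Confirm numerically:
  x=-4.590: |R|=0.53522 <1
  x=-4.545: |R|=0.49973 <1
  x=-4.495: |R|=0.46123 <1
  x=-3.555: |R|=0.08042 <1
  x=-5.468: |R|=1.38635 >1
  x=-5.393: |R|=1.30186 >1
  x=-5.347: |R|=1.25112 >1
Stable set (-5.1071, 0).

left endpoint -5.1071.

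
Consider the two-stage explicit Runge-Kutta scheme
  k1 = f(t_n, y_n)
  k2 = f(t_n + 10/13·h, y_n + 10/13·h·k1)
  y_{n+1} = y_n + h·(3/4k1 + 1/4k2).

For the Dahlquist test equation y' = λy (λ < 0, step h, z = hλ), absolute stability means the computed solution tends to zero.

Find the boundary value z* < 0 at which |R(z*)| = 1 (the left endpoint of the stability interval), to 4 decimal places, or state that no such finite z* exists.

Set f=λy, z=hλ:
  k1=λy_n ⇒ h·k1=z·y_n;  k2=λ(1+10/13z)y_n ⇒ h·k2=z(1+10/13z)y_n
  y_{n+1}/y_n = 1 + 3/4z + 1/4z(1+10/13z) = 1 + z + 5/26z²
  Hence R(z) = 1 + z + 5/26z².

Find x<0 with |R(x)|<1.
x=-0.36: |R|=0.6649
R=1: x+5/26x²=0 ⇒ x=−26/5=-5.2000; min R=1−1/(4·5/26)=-0.3000>−1
Confirm numerically:
  x=-4.467: |R|=0.37032 <1
  x=-3.598: |R|=0.10846 <1
  x=-2.262: |R|=0.27803 <1
  x=-5.744: |R|=1.60091 >1
  x=-5.503: |R|=1.32066 >1
  x=-5.280: |R|=1.08123 >1
So |R|<1 on (-5.2000, 0).

z* = -5.2000.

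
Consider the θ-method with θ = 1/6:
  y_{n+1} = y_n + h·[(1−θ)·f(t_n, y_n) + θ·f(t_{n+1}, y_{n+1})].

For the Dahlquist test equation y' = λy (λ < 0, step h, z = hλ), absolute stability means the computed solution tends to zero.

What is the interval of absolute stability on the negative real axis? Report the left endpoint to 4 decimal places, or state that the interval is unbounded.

z∈(-3.0000,0).

Test eqn y'=λy, z=hλ:
  y_{n+1} = y_n + z·[5/6·y_n + 1/6·y_{n+1}] ⇒ (1 − 1/6z)y_{n+1} = (1 + 5/6z)y_n
  so R(z) = (1 + 5/6z)/(1 − 1/6z).

Boundary: |R(x)|=1, x<0.
x=-1.47: |R|=0.1807
R=−1: 1+5/6x = −1+1/6x ⇒ -2/3x=2 ⇒ x=2/(-2/3)=-3.0000
Confirm numerically:
  x=-2.741: |R|=0.88148 <1
  x=-2.725: |R|=0.87393 <1
  x=-1.425: |R|=0.15152 <1
  x=-3.550: |R|=1.23037 >1
  x=-3.197: |R|=1.08568 >1
  x=-3.125: |R|=1.05479 >1
Stable set (-3.0000, 0).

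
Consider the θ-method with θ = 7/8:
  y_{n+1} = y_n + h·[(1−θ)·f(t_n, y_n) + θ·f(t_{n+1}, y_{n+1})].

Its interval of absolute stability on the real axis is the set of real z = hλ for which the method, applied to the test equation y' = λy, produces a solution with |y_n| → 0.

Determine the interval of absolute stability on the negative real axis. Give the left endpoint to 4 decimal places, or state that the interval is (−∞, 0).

Test eqn y'=λy, z=hλ:
  y_{n+1} = y_n + z·[1/8·y_n + 7/8·y_{n+1}] ⇒ (1 − 7/8z)y_{n+1} = (1 + 1/8z)y_n
  so R(z) = (1 + 1/8z)/(1 − 7/8z).

Find x<0 with |R(x)|<1.
x=-1.21: |R|=0.4123
x=-2: |R|=0.2727
x=-10: |R|=0.0256
x=-100: |R|=0.1299
θ=7/8≥1/2 ⇒ |1+1/8x|<|1−7/8x| ∀x<0 ⇒ interval (−∞,0).

interval (−∞, 0).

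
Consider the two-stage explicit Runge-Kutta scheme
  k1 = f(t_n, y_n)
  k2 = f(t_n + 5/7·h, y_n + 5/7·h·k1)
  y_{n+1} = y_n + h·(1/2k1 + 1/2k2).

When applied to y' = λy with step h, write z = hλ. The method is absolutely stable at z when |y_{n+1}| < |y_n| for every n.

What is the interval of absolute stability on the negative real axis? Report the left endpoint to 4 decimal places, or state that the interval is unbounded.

z∈(-2.8000,0).

Set f=λy, z=hλ:
  k1=λy_n ⇒ h·k1=z·y_n;  k2=λ(1+5/7z)y_n ⇒ h·k2=z(1+5/7z)y_n
  y_{n+1}/y_n = 1 + 1/2z + 1/2z(1+5/7z) = 1 + z + 5/14z²
  R(z) = 1 + z + 5/14z².

Boundary: |R(x)|=1, x<0.
x=-0.61: |R|=0.5229
R=1: x+5/14x²=0 ⇒ x=−14/5=-2.8000; min R=1−1/(4·5/14)=0.3000>−1
Confirm numerically:
  x=-2.039: |R|=0.44583 <1
  x=-1.810: |R|=0.36004 <1
  x=-1.730: |R|=0.33889 <1
  x=-3.377: |R|=1.69590 >1
  x=-3.347: |R|=1.65386 >1
  x=-2.879: |R|=1.08123 >1
Stable set (-2.8000, 0).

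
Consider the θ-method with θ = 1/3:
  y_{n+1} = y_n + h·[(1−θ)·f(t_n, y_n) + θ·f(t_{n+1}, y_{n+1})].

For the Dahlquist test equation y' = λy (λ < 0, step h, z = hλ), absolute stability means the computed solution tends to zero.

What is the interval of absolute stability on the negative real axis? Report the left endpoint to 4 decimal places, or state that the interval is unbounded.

On y'=λy, z=hλ:
  y_{n+1} = y_n + z·[2/3·y_n + 1/3·y_{n+1}] ⇒ (1 − 1/3z)y_{n+1} = (1 + 2/3z)y_n
  R(z) = (1 + 2/3z)/(1 − 1/3z).

Need |R(x)|<1, x<0.
x=-1.5: |R|=0.0000
R=−1: 1+2/3x = −1+1/3x ⇒ -1/3x=2 ⇒ x=2/(-1/3)=-6.0000
Confirm numerically:
  x=-5.170: |R|=0.89841 <1
  x=-3.949: |R|=0.70485 <1
  x=-3.548: |R|=0.62553 <1
  x=-2.584: |R|=0.38825 <1
  x=-6.467: |R|=1.04933 >1
  x=-6.389: |R|=1.04143 >1
  x=-6.229: |R|=1.02481 >1
Stable set (-6.0000, 0).

(-6.0000, 0).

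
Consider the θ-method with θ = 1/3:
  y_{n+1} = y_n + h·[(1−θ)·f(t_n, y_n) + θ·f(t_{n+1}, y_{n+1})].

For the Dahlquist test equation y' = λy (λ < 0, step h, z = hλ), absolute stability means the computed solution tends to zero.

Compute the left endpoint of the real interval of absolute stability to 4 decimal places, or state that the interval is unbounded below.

Set f=λy, z=hλ:
  y_{n+1} = y_n + z·[2/3·y_n + 1/3·y_{n+1}] ⇒ (1 − 1/3z)y_{n+1} = (1 + 2/3z)y_n
  Hence R(z) = (1 + 2/3z)/(1 − 1/3z).

Boundary: |R(x)|=1, x<0.
x=-1.75: |R|=0.1053
R=−1: 1+2/3x = −1+1/3x ⇒ -1/3x=2 ⇒ x=2/(-1/3)=-6.0000
Confirm numerically:
  x=-5.919: |R|=0.99092 <1
  x=-5.218: |R|=0.90484 <1
  x=-5.061: |R|=0.88351 <1
  x=-6.150: |R|=1.01639 >1
  x=-6.080: |R|=1.00881 >1
Interval (-6.0000, 0).

left endpoint -6.0000.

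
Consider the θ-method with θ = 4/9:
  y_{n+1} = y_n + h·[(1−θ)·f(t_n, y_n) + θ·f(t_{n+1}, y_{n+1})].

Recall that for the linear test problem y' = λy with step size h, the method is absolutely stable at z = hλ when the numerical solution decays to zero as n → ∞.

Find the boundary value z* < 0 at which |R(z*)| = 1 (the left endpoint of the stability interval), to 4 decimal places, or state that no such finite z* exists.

z* = -18.0000.

Set f=λy, z=hλ:
  y_{n+1} = y_n + z·[5/9·y_n + 4/9·y_{n+1}] ⇒ (1 − 4/9z)y_{n+1} = (1 + 5/9z)y_n
  Hence R(z) = (1 + 5/9z)/(1 − 4/9z).

Need |R(x)|<1, x<0.
x=-0.95: |R|=0.3320
R=−1: 1+5/9x = −1+4/9x ⇒ -1/9x=2 ⇒ x=2/(-1/9)=-18.0000
Confirm numerically:
  x=-14.183: |R|=0.94193 <1
  x=-12.854: |R|=0.91482 <1
  x=-12.672: |R|=0.91074 <1
  x=-7.923: |R|=0.75236 <1
  x=-18.505: |R|=1.00608 >1
  x=-18.252: |R|=1.00307 >1
  x=-18.089: |R|=1.00109 >1
So |R|<1 on (-18.0000, 0).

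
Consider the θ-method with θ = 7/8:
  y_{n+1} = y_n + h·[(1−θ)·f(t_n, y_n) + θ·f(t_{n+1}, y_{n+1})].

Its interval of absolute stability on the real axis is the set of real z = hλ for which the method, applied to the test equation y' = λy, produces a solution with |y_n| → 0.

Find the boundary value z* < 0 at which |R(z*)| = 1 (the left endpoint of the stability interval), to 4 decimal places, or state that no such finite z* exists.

interval (−∞, 0).

On y'=λy, z=hλ:
  y_{n+1} = y_n + z·[1/8·y_n + 7/8·y_{n+1}] ⇒ (1 − 7/8z)y_{n+1} = (1 + 1/8z)y_n
  R(z) = (1 + 1/8z)/(1 − 7/8z).

Find x<0 with |R(x)|<1.
x=-0.7: |R|=0.5659
x=-2: |R|=0.2727
x=-10: |R|=0.0256
x=-100: |R|=0.1299
θ=7/8≥1/2 ⇒ |1+1/8x|<|1−7/8x| ∀x<0 ⇒ unbounded interval.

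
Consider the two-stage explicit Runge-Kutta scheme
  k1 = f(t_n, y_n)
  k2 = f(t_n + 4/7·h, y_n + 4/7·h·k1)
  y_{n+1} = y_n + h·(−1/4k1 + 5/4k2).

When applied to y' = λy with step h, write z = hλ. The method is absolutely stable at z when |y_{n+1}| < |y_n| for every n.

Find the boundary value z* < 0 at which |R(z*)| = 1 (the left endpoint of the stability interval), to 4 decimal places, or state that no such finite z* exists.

left endpoint -1.4000.

On y'=λy, z=hλ:
  k1=λy_n ⇒ h·k1=z·y_n;  k2=λ(1+4/7z)y_n ⇒ h·k2=z(1+4/7z)y_n
  y_{n+1}/y_n = 1 − 1/4z + 5/4z(1+4/7z) = 1 + z + 5/7z²
  so R(z) = 1 + z + 5/7z².

Solve |R(x)|<1 on ℝ⁻.
x=-0.7: |R|=0.6500
R=1: x+5/7x²=0 ⇒ x=−7/5=-1.4000; min R=1−1/(4·5/7)=0.6500>−1
Confirm numerically:
  x=-1.094: |R|=0.76088 <1
  x=-0.752: |R|=0.65193 <1
  x=-0.650: |R|=0.65179 <1
  x=-0.619: |R|=0.65469 <1
  x=-1.688: |R|=1.34725 >1
  x=-1.592: |R|=1.21833 >1
  x=-1.546: |R|=1.16123 >1
Interval (-1.4000, 0).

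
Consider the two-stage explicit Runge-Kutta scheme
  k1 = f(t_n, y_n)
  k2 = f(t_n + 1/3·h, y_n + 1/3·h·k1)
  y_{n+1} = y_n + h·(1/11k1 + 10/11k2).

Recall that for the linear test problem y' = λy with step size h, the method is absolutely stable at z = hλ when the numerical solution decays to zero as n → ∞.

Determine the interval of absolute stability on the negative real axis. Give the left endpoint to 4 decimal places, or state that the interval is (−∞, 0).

(-3.3000, 0).

Set f=λy, z=hλ:
  k1=λy_n ⇒ h·k1=z·y_n;  k2=λ(1+1/3z)y_n ⇒ h·k2=z(1+1/3z)y_n
  y_{n+1}/y_n = 1 + 1/11z + 10/11z(1+1/3z) = 1 + z + 10/33z²
  R(z) = 1 + z + 10/33z².

Solve |R(x)|<1 on ℝ⁻.
x=-0.87: |R|=0.3594
R=1: x+10/33x²=0 ⇒ x=−33/10=-3.3000; min R=1−1/(4·10/33)=0.1750>−1
Confirm numerically:
  x=-2.634: |R|=0.46841 <1
  x=-1.775: |R|=0.17973 <1
  x=-1.698: |R|=0.17570 <1
  x=-3.609: |R|=1.33793 >1
  x=-3.564: |R|=1.28512 >1
  x=-3.395: |R|=1.09773 >1
Stable set (-3.3000, 0).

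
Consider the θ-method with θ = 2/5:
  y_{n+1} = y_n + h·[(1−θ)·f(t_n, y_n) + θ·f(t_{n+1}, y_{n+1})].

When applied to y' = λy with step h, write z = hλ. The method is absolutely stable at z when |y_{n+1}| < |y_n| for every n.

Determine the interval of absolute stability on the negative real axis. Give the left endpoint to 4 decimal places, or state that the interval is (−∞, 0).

z∈(-10.0000,0).

On y'=λy, z=hλ:
  y_{n+1} = y_n + z·[3/5·y_n + 2/5·y_{n+1}] ⇒ (1 − 2/5z)y_{n+1} = (1 + 3/5z)y_n
  so R(z) = (1 + 3/5z)/(1 − 2/5z).

Boundary: |R(x)|=1, x<0.
x=-1.78: |R|=0.0397
R=−1: 1+3/5x = −1+2/5x ⇒ -1/5x=2 ⇒ x=2/(-1/5)=-10.0000
Confirm numerically:
  x=-7.598: |R|=0.88107 <1
  x=-7.281: |R|=0.86101 <1
  x=-5.092: |R|=0.67677 <1
  x=-10.306: |R|=1.01195 >1
  x=-10.083: |R|=1.00330 >1
Interval (-10.0000, 0).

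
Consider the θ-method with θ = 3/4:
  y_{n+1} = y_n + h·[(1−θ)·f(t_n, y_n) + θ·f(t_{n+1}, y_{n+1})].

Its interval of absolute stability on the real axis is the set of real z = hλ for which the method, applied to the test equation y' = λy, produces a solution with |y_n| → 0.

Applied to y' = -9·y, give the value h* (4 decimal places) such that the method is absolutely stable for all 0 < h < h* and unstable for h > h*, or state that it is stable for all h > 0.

On y'=λy, z=hλ:
  y_{n+1} = y_n + z·[1/4·y_n + 3/4·y_{n+1}] ⇒ (1 − 3/4z)y_{n+1} = (1 + 1/4z)y_n
  Hence R(z) = (1 + 1/4z)/(1 − 3/4z).

Boundary: |R(x)|=1, x<0.
x=-0.53: |R|=0.6208
x=-2: |R|=0.2000
x=-10: |R|=0.1765
x=-100: |R|=0.3158
θ=3/4≥1/2 ⇒ |1+1/4x|<|1−3/4x| ∀x<0 ⇒ interval (−∞,0).

unbounded; (−∞, 0). Any h>0 works for λ=-9.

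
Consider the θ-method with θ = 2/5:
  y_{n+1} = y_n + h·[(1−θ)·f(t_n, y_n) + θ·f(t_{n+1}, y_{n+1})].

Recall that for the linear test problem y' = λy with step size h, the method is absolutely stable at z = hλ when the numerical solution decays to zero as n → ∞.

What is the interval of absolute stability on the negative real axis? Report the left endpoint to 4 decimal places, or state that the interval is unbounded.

(-10.0000, 0).

Test eqn y'=λy, z=hλ:
  y_{n+1} = y_n + z·[3/5·y_n + 2/5·y_{n+1}] ⇒ (1 − 2/5z)y_{n+1} = (1 + 3/5z)y_n
  Hence R(z) = (1 + 3/5z)/(1 − 2/5z).

Find x<0 with |R(x)|<1.
x=-0.46: |R|=0.6115
R=−1: 1+3/5x = −1+2/5x ⇒ -1/5x=2 ⇒ x=2/(-1/5)=-10.0000
Confirm numerically:
  x=-6.981: |R|=0.84079 <1
  x=-5.452: |R|=0.71403 <1
  x=-4.967: |R|=0.66298 <1
  x=-4.713: |R|=0.63351 <1
  x=-10.426: |R|=1.01648 >1
  x=-10.189: |R|=1.00745 >1
Stable set (-10.0000, 0).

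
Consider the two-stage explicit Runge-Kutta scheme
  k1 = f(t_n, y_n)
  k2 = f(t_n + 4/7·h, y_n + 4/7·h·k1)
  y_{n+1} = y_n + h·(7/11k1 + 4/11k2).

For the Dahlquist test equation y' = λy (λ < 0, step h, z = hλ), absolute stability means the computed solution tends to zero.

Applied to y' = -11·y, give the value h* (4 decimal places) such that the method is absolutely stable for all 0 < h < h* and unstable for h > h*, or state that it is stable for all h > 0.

(-4.8125,0); λ=-11 ⇒ h* = (77/16)/11 = 0.4375.

On y'=λy, z=hλ:
  k1=λy_n ⇒ h·k1=z·y_n;  k2=λ(1+4/7z)y_n ⇒ h·k2=z(1+4/7z)y_n
  y_{n+1}/y_n = 1 + 7/11z + 4/11z(1+4/7z) = 1 + z + 16/77z²
  R(z) = 1 + z + 16/77z².

Need |R(x)|<1, x<0.
x=-1.17: |R|=0.1144
R=1: x+16/77x²=0 ⇒ x=−77/16=-4.8125; min R=1−1/(4·16/77)=-0.2031>−1
Confirm numerically:
  x=-3.314: |R|=0.03190 <1
  x=-2.834: |R|=0.16511 <1
  x=-2.338: |R|=0.20216 <1
  x=-5.151: |R|=1.36231 >1
  x=-4.869: |R|=1.05716 >1
Interval (-4.8125, 0).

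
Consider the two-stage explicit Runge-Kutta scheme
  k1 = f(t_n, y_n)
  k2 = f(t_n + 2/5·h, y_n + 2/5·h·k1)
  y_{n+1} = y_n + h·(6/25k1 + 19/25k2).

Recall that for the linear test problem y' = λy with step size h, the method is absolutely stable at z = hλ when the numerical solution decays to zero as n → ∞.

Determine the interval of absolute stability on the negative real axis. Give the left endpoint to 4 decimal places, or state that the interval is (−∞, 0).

Set f=λy, z=hλ:
  k1=λy_n ⇒ h·k1=z·y_n;  k2=λ(1+2/5z)y_n ⇒ h·k2=z(1+2/5z)y_n
  y_{n+1}/y_n = 1 + 6/25z + 19/25z(1+2/5z) = 1 + z + 38/125z²
  Hence R(z) = 1 + z + 38/125z².

Solve |R(x)|<1 on ℝ⁻.
x=-1.3: |R|=0.2138
R=1: x+38/125x²=0 ⇒ x=−125/38=-3.2895; min R=1−1/(4·38/125)=0.1776>−1
Confirm numerically:
  x=-1.851: |R|=0.19057 <1
  x=-1.842: |R|=0.18946 <1
  x=-1.792: |R|=0.18422 <1
  x=-3.804: |R|=1.59501 >1
  x=-3.543: |R|=1.27307 >1
  x=-3.419: |R|=1.13463 >1
Stable set (-3.2895, 0).

z∈(-3.2895,0).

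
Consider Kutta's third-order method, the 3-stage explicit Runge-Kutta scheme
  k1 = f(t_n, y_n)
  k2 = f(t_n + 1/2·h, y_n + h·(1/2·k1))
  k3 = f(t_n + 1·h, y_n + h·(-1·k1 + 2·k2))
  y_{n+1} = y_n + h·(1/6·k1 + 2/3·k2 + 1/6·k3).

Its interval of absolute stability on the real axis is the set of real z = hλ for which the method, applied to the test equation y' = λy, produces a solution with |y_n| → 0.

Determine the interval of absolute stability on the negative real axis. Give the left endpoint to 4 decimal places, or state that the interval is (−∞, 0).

On y'=λy, z=hλ:
  order 3, 3-stage ⇒ R(z)=1+z+z^2/2+z^3/6
  (e.g. R(-1.21)=0.22679, |R|=0.22679)

Solve |R(x)|<1 on ℝ⁻.
x=-1.21: |R|=0.2268
|R(-2.59)|=1.1316 |R(-1.43)|=0.1051 |R(-0.76)|=0.4556
Bisect:
  x_lo=-3.2021 |R|=2.5475  x_hi=-0.2384 |R|=0.7877
  mid=-1.72027 |R|=0.08908 →hi
  mid=-2.46119 |R|=0.91723 →hi
  mid=-2.83166 |R|=1.60668 →lo
  mid=-2.64643 |R|=1.23371 →lo
  mid=-2.55381 |R|=1.06881 →lo
  mid=-2.50750 |R|=0.99140 →hi
  mid=-2.53066 |R|=1.02969 →lo
  mid=-2.51908 |R|=1.01044 →lo
  ...
  [-2.51275,-2.51257] ⇒ x*=-2.5127
So |R|<1 on (-2.5127, 0).

z∈(-2.5127,0).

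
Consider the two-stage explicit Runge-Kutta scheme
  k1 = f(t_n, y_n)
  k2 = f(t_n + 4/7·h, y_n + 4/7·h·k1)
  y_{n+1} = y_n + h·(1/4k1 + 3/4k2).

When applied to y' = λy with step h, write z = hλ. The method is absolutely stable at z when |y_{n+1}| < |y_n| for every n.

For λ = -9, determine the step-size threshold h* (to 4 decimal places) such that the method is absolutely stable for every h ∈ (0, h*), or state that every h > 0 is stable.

With y'=λy (z=hλ):
  k1=λy_n ⇒ h·k1=z·y_n;  k2=λ(1+4/7z)y_n ⇒ h·k2=z(1+4/7z)y_n
  y_{n+1}/y_n = 1 + 1/4z + 3/4z(1+4/7z) = 1 + z + 3/7z²
  Hence R(z) = 1 + z + 3/7z².

Find x<0 with |R(x)|<1.
x=-1.79: |R|=0.5832
R=1: x+3/7x²=0 ⇒ x=−7/3=-2.3333; min R=1−1/(4·3/7)=0.4167>−1
Confirm numerically:
  x=-1.895: |R|=0.64401 <1
  x=-1.847: |R|=0.61503 <1
  x=-1.081: |R|=0.41981 <1
  x=-2.512: |R|=1.19235 >1
  x=-2.501: |R|=1.17971 >1
So |R|<1 on (-2.3333, 0).

(-2.3333,0); λ=-9 ⇒ h* = (7/3)/9 = 0.2593.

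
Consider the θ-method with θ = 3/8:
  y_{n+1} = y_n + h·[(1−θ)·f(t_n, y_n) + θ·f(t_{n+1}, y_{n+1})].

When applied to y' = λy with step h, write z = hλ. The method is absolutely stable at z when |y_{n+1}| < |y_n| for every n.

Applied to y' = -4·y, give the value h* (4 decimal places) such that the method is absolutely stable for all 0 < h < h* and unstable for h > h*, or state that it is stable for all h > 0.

(-8.0000,0); λ=-4 ⇒ h* = (8)/4 = 2.0000.

With y'=λy (z=hλ):
  y_{n+1} = y_n + z·[5/8·y_n + 3/8·y_{n+1}] ⇒ (1 − 3/8z)y_{n+1} = (1 + 5/8z)y_n
  R(z) = (1 + 5/8z)/(1 − 3/8z).

Solve |R(x)|<1 on ℝ⁻.
x=-1.07: |R|=0.2364
R=−1: 1+5/8x = −1+3/8x ⇒ -1/4x=2 ⇒ x=2/(-1/4)=-8.0000
Confirm numerically:
  x=-7.126: |R|=0.94050 <1
  x=-6.182: |R|=0.86303 <1
  x=-4.734: |R|=0.70579 <1
  x=-8.354: |R|=1.02141 >1
  x=-8.323: |R|=1.01959 >1
Interval (-8.0000, 0).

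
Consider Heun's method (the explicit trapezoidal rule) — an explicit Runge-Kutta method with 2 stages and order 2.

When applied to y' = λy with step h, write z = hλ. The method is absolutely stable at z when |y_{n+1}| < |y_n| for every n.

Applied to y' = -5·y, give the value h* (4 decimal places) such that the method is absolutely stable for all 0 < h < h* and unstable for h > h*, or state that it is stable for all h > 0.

(-2.0000,0); λ=-5 ⇒ h* = 0.4000.

With y'=λy (z=hλ):
  order 2, 2-stage ⇒ R(z)=1+z+z^2/2
  (e.g. R(-0.9)=0.50500, |R|=0.50500)

Solve |R(x)|<1 on ℝ⁻.
x=-0.9: |R|=0.5050
|R(-1.74)|=0.7738 |R(-0.96)|=0.5008 |R(-0.89)|=0.5061
Bisect:
  x_lo=-2.8727 |R|=2.2534  x_hi=-0.0940 |R|=0.9104
  mid=-1.48334 |R|=0.61681 →hi
  mid=-2.17800 |R|=1.19385 →lo
  mid=-1.83067 |R|=0.84501 →hi
  mid=-2.00434 |R|=1.00435 →lo
  mid=-1.91751 |R|=0.92091 →hi
  mid=-1.96092 |R|=0.96169 →hi
  mid=-1.98263 |R|=0.98278 →hi
  mid=-1.99348 |R|=0.99351 →hi
  ...
  [-2.00010,-1.99993] ⇒ x*=-2.0000
Interval (-2.0000, 0).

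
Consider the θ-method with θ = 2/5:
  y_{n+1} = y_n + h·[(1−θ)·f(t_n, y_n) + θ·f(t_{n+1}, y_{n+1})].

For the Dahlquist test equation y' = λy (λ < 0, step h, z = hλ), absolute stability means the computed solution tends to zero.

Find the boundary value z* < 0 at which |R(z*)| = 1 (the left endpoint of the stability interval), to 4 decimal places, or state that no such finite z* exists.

With y'=λy (z=hλ):
  y_{n+1} = y_n + z·[3/5·y_n + 2/5·y_{n+1}] ⇒ (1 − 2/5z)y_{n+1} = (1 + 3/5z)y_n
  so R(z) = (1 + 3/5z)/(1 − 2/5z).

Solve |R(x)|<1 on ℝ⁻.
x=-1.48: |R|=0.0704
R=−1: 1+3/5x = −1+2/5x ⇒ -1/5x=2 ⇒ x=2/(-1/5)=-10.0000
Confirm numerically:
  x=-9.521: |R|=0.98008 <1
  x=-7.528: |R|=0.87675 <1
  x=-6.012: |R|=0.76574 <1
  x=-4.314: |R|=0.58277 <1
  x=-10.373: |R|=1.01449 >1
  x=-10.246: |R|=1.00965 >1
Stable set (-10.0000, 0).

z* = -10.0000.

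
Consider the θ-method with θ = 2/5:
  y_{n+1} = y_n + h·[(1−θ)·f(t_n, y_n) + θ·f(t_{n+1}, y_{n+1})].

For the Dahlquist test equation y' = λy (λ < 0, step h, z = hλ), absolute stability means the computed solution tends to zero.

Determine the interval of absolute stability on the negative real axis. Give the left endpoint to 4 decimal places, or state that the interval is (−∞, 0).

(-10.0000, 0).

On y'=λy, z=hλ:
  y_{n+1} = y_n + z·[3/5·y_n + 2/5·y_{n+1}] ⇒ (1 − 2/5z)y_{n+1} = (1 + 3/5z)y_n
  R(z) = (1 + 3/5z)/(1 − 2/5z).

Solve |R(x)|<1 on ℝ⁻.
x=-1.1: |R|=0.2361
R=−1: 1+3/5x = −1+2/5x ⇒ -1/5x=2 ⇒ x=2/(-1/5)=-10.0000
Confirm numerically:
  x=-7.064: |R|=0.84651 <1
  x=-5.305: |R|=0.69923 <1
  x=-4.739: |R|=0.63662 <1
  x=-10.597: |R|=1.02279 >1
  x=-10.303: |R|=1.01183 >1
So |R|<1 on (-10.0000, 0).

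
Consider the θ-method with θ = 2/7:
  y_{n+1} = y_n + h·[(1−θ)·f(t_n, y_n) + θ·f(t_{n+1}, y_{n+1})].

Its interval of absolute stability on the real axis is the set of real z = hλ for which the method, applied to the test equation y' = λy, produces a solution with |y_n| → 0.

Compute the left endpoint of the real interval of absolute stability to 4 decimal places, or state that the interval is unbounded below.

Test eqn y'=λy, z=hλ:
  y_{n+1} = y_n + z·[5/7·y_n + 2/7·y_{n+1}] ⇒ (1 − 2/7z)y_{n+1} = (1 + 5/7z)y_n
  so R(z) = (1 + 5/7z)/(1 − 2/7z).

Need |R(x)|<1, x<0.
x=-1.11: |R|=0.1573
R=−1: 1+5/7x = −1+2/7x ⇒ -3/7x=2 ⇒ x=2/(-3/7)=-4.6667
Confirm numerically:
  x=-3.573: |R|=0.76806 <1
  x=-3.427: |R|=0.73156 <1
  x=-3.327: |R|=0.70565 <1
  x=-5.084: |R|=1.07293 >1
  x=-5.052: |R|=1.06759 >1
  x=-4.690: |R|=1.00427 >1
Stable set (-4.6667, 0).

z* = -4.6667.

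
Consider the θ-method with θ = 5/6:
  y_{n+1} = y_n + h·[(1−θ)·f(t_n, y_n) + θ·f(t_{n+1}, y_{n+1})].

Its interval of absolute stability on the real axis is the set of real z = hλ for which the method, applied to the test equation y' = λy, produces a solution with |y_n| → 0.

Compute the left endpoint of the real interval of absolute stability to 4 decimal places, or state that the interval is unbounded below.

Set f=λy, z=hλ:
  y_{n+1} = y_n + z·[1/6·y_n + 5/6·y_{n+1}] ⇒ (1 − 5/6z)y_{n+1} = (1 + 1/6z)y_n
  Hence R(z) = (1 + 1/6z)/(1 − 5/6z).

Find x<0 with |R(x)|<1.
x=-0.55: |R|=0.6229
x=-2: |R|=0.2500
x=-10: |R|=0.0714
x=-100: |R|=0.1858
θ=5/6≥1/2 ⇒ |1+1/6x|<|1−5/6x| ∀x<0 ⇒ unbounded interval.

interval (−∞, 0).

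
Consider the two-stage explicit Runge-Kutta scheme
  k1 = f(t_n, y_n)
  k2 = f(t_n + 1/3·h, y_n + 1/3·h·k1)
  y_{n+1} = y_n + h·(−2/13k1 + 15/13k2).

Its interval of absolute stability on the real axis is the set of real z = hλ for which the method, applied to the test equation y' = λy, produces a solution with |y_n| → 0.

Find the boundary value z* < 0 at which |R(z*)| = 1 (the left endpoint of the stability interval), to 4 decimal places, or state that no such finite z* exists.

Set f=λy, z=hλ:
  k1=λy_n ⇒ h·k1=z·y_n;  k2=λ(1+1/3z)y_n ⇒ h·k2=z(1+1/3z)y_n
  y_{n+1}/y_n = 1 − 2/13z + 15/13z(1+1/3z) = 1 + z + 5/13z²
  ⇒ R(z) = 1 + z + 5/13z².

Need |R(x)|<1, x<0.
x=-0.67: |R|=0.5027
R=1: x+5/13x²=0 ⇒ x=−13/5=-2.6000; min R=1−1/(4·5/13)=0.3500>−1
Confirm numerically:
  x=-2.246: |R|=0.69420 <1
  x=-1.839: |R|=0.46174 <1
  x=-1.673: |R|=0.40351 <1
  x=-1.194: |R|=0.35432 <1
  x=-3.076: |R|=1.56314 >1
  x=-2.985: |R|=1.44201 >1
  x=-2.909: |R|=1.34572 >1
Stable set (-2.6000, 0).

left endpoint -2.6000.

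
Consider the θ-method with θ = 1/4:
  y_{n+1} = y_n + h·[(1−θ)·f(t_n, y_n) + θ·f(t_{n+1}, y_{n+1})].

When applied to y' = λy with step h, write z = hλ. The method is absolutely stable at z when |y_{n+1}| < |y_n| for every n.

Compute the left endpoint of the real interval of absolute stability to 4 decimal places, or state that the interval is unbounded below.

On y'=λy, z=hλ:
  y_{n+1} = y_n + z·[3/4·y_n + 1/4·y_{n+1}] ⇒ (1 − 1/4z)y_{n+1} = (1 + 3/4z)y_n
  R(z) = (1 + 3/4z)/(1 − 1/4z).

Boundary: |R(x)|=1, x<0.
x=-1.31: |R|=0.0132
R=−1: 1+3/4x = −1+1/4x ⇒ -1/2x=2 ⇒ x=2/(-1/2)=-4.0000
Confirm numerically:
  x=-2.142: |R|=0.39499 <1
  x=-2.102: |R|=0.37791 <1
  x=-1.620: |R|=0.15302 <1
  x=-4.542: |R|=1.12690 >1
  x=-4.267: |R|=1.06459 >1
So |R|<1 on (-4.0000, 0).

z* = -4.0000.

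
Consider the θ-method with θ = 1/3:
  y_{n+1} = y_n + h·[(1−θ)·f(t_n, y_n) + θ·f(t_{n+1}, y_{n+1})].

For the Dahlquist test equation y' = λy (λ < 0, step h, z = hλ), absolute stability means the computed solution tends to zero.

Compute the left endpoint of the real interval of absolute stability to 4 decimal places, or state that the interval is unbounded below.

left endpoint -6.0000.

With y'=λy (z=hλ):
  y_{n+1} = y_n + z·[2/3·y_n + 1/3·y_{n+1}] ⇒ (1 − 1/3z)y_{n+1} = (1 + 2/3z)y_n
  ⇒ R(z) = (1 + 2/3z)/(1 − 1/3z).

Boundary: |R(x)|=1, x<0.
x=-1.69: |R|=0.0810
R=−1: 1+2/3x = −1+1/3x ⇒ -1/3x=2 ⇒ x=2/(-1/3)=-6.0000
Confirm numerically:
  x=-3.981: |R|=0.71079 <1
  x=-3.391: |R|=0.59177 <1
  x=-3.279: |R|=0.56665 <1
  x=-2.915: |R|=0.47844 <1
  x=-6.541: |R|=1.05670 >1
  x=-6.211: |R|=1.02291 >1
So |R|<1 on (-6.0000, 0).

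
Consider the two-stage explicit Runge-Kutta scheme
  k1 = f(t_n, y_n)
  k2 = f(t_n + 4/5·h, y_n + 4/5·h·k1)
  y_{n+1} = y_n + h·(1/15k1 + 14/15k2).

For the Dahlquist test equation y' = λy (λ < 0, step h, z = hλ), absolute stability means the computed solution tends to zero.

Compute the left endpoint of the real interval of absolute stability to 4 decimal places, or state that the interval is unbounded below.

With y'=λy (z=hλ):
  k1=λy_n ⇒ h·k1=z·y_n;  k2=λ(1+4/5z)y_n ⇒ h·k2=z(1+4/5z)y_n
  y_{n+1}/y_n = 1 + 1/15z + 14/15z(1+4/5z) = 1 + z + 56/75z²
  ⇒ R(z) = 1 + z + 56/75z².

Need |R(x)|<1, x<0.
x=-0.66: |R|=0.6652
R=1: x+56/75x²=0 ⇒ x=−75/56=-1.3393; min R=1−1/(4·56/75)=0.6652>−1
Confirm numerically:
  x=-1.200: |R|=0.87520 <1
  x=-0.914: |R|=0.70976 <1
  x=-0.878: |R|=0.69759 <1
  x=-1.864: |R|=1.73029 >1
  x=-1.385: |R|=1.04727 >1
So |R|<1 on (-1.3393, 0).

z* = -1.3393.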